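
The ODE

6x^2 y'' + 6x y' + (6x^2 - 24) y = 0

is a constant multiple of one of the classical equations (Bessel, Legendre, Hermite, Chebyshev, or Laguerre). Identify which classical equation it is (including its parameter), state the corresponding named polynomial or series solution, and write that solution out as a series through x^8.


All three coefficients share the factor 6; dividing through by 6 gives  x^2 y'' + x y' + (x^2 - 4) y = 0.
This matches the Bessel equation x^2 y'' + x y' + (x^2 - nu^2) y = 0 with nu^2 = 4, so nu = 2; the solution bounded at x = 0 is J_2(x).
Frobenius at x = 0: indicial roots ±nu; for r = nu the recurrence k(k + 2nu) c_k = -c_{k-2} gives the standard series J_nu(x) = sum_{k>=0} (-1)^k / (k! (k+nu)!) (x/2)^(2k+nu). Evaluate the first 4 terms:
  k = 0: (-1)^0 / (0! * 2! * 2^2) x^2 = 1/(1*2*4) x^2 = (1/8) x^2
  k = 1: (-1)^1 / (1! * 3! * 2^4) x^4 = -1/(1*6*16) x^4 = (-1/96) x^4
  k = 2: (-1)^2 / (2! * 4! * 2^6) x^6 = 1/(2*24*64) x^6 = (1/3072) x^6
  k = 3: (-1)^3 / (3! * 5! * 2^8) x^8 = -1/(6*120*256) x^8 = (-1/184320) x^8
Hence J_2(x) = -x^8/184320 + x^6/3072 - x^4/96 + x^2/8 + ....

J_2(x); series = -x^8/184320 + x^6/3072 - x^4/96 + x^2/8


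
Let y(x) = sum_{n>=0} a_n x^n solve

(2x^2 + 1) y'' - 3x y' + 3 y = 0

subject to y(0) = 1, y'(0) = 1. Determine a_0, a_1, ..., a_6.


Ansatz: y(x) = sum_{n>=0} a_n x^n, so y'(x) = sum_{n>=1} n a_n x^(n-1) and y''(x) = sum_{n>=2} n(n-1) a_n x^(n-2).
Substitute into P(x) y'' + Q(x) y' + R(x) y = 0 with P(x) = 2x^2 + 1, Q(x) = -3x, R(x) = 3, and match powers of x.
Initial conditions: a_0 = 1, a_1 = 1.
Setting the coefficient of each power of x to zero and solving order by order (substituting the coefficients already found):
  x^0: 2 a_2 + 3 a_0 = 0  ->  2 a_2 = -3 a_0 = -3  ->  a_2 = -3/2
  x^1: 6 a_3 = 0  ->  a_3 = 0
  x^2: 12 a_4 + a_2 = 0  ->  12 a_4 = -a_2 = 3/2  ->  a_4 = 1/8
  x^3: 20 a_5 + 6 a_3 = 0  ->  20 a_5 = -6 a_3 = 0  ->  a_5 = 0
  x^4: 30 a_6 + 15 a_4 = 0  ->  30 a_6 = -15 a_4 = -15/8  ->  a_6 = -1/16
Truncated series: y(x) = 1 + x - (3/2) x^2 + (1/8) x^4 - (1/16) x^6 + O(x^7).

a_0 = 1; a_1 = 1; a_2 = -3/2; a_3 = 0; a_4 = 1/8; a_5 = 0; a_6 = -1/16


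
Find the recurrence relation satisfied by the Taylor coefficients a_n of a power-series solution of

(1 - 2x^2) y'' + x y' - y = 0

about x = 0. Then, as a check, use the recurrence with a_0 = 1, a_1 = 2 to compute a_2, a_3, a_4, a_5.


Substitute y = sum_n a_n x^n.
(1 - 2 x^2) y'' contributes (n+2)(n+1) a_{n+2} - 2 n(n-1) a_n at x^n.
x y'(x) contributes n a_n at x^n.
-y(x) contributes -1 a_n at x^n.
Matching x^n: (n+2)(n+1) a_{n+2} + (-2 n(n-1) + n - 1) a_n = 0.
Thus a_{n+2} = (2 n(n-1) - n + 1) / ((n+1)(n+2)) * a_n.

Check with a_0 = 1, a_1 = 2 (apply the recurrence for n = 0, 1, 2, 3): a_0 = 1, a_1 = 2, a_2 = 1/2, a_3 = 0, a_4 = 1/8, a_5 = 0.

a_(n+2) = (2 n(n-1) - n + 1) / ((n+1)(n+2)) * a_n; check: a_0 = 1, a_1 = 2, a_2 = 1/2, a_3 = 0, a_4 = 1/8, a_5 = 0


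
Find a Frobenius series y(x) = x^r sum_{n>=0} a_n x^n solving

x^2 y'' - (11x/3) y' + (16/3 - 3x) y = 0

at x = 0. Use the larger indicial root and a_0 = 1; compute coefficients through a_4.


Write in Frobenius form y'' + (p(x)/x) y' + (q(x)/x^2) y = 0:
  p(x) = -11/3,  q(x) = 16/3 - 3x.
Indicial equation: r(r-1) + (-11/3) r + (16/3) = 0 -> roots r_1 = 8/3, r_2 = 2.
Take r = r_1 = 8/3. Let y(x) = x^r sum_{n>=0} a_n x^n with a_0 = 1.
Substitute y = x^r sum a_n x^n and match x^{r+n}. The recurrence is
  D(n) a_n - 3 a_{n-1} = 0,  where D(n) = (r+n)(r+n-1) + (-11/3)(r+n) + (16/3).
  a_n = 3 / D(n) * a_{n-1}.
Since the indicial polynomial factors as (r - r_1)(r - r_2), D(n) = (r_1 + n - r_1)(r_1 + n - r_2) = n(n + 2/3).
Evaluating step by step (a_0 = 1):
  n = 1: D(1) = 1(1 + 2/3) = 5/3; numerator = 3(1) = 3; a_1 = (3)/(5/3) = 9/5
  n = 2: D(2) = 2(2 + 2/3) = 16/3; numerator = 3(9/5) = 27/5; a_2 = (27/5)/(16/3) = 81/80
  n = 3: D(3) = 3(3 + 2/3) = 11; numerator = 3(81/80) = 243/80; a_3 = (243/80)/(11) = 243/880
  n = 4: D(4) = 4(4 + 2/3) = 56/3; numerator = 3(243/880) = 729/880; a_4 = (729/880)/(56/3) = 2187/49280

r = 8/3; a_0 = 1; a_1 = 9/5; a_2 = 81/80; a_3 = 243/880; a_4 = 2187/49280


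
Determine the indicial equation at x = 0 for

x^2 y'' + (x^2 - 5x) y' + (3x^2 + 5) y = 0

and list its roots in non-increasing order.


Divide by x^2 to reach normal form y'' + P_1(x) y' + P_2(x) y = 0 with P_1(x) = 1 - 5/x and P_2(x) = 3 + 5/x^2.
x = 0 is a singular point because the y'-coefficient 1 - 5/x has a pole at x = 0 and the y-coefficient 3 + 5/x^2 has a pole at x = 0.
It is a regular singular point because x P_1(x) = p(x) = x - 5 and x^2 P_2(x) = q(x) = 3x^2 + 5 are polynomials, hence analytic at x = 0.
p(0) = -5,  q(0) = 5.
Indicial equation: r(r-1) + p(0) r + q(0) = 0, i.e. r^2 + (p(0) - 1) r + q(0) = 0, i.e. r^2 - 6 r + 5 = 0.
Discriminant: (-6)^2 - 4(5) = 16, so r = (6 ± 4)/2.
Solving: r_1 = 5, r_2 = 1.

indicial: r^2 - 6 r + 5 = 0; roots r_1 = 5, r_2 = 1


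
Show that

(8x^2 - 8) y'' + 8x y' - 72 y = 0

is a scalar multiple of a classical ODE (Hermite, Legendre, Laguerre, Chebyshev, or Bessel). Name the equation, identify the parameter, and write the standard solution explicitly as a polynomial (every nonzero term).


All three coefficients share the factor -8; dividing through by -8 gives  (1 - x^2) y'' - x y' + 9 y = 0.
This matches the Chebyshev equation (1 - x^2) y'' - x y' + n^2 y = 0 (note the -x y' term, not -2x y') with n^2 = 9, so n = 3; the polynomial solution is T_3(x).
With y = sum_k a_k x^k, matching x^k gives (k+2)(k+1) a_{k+2} = (k^2 - n^2) a_k = (k - 3)(k + 3) a_k. The right side vanishes at k = 3, so the series with the parity of 3 terminates at degree 3.
Standard normalization: leading coefficient of T_n is 2^(n-1), so a_3 = 2^2 = 4. Work downward with a_k = (k+1)(k+2) a_{k+2} / ((k - 3)(k + 3)):
  a_1 = (2)(3)(4) / ((1 - 3)(1 + 3)) = 24/(-8) = -3
Hence T_3(x) = 4 x^3 - 3 x.

T_3(x); series = 4 x^3 - 3 x


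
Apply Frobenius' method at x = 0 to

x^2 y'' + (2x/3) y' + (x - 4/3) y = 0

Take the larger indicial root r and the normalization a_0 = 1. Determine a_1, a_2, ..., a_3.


Write in Frobenius form y'' + (p(x)/x) y' + (q(x)/x^2) y = 0:
  p(x) = 2/3,  q(x) = x - 4/3.
Indicial equation: r(r-1) + (2/3) r + (-4/3) = 0 -> roots r_1 = 4/3, r_2 = -1.
Take r = r_1 = 4/3. Let y(x) = x^r sum_{n>=0} a_n x^n with a_0 = 1.
Substitute y = x^r sum a_n x^n and match x^{r+n}. The recurrence is
  D(n) a_n + 1 a_{n-1} = 0,  where D(n) = (r+n)(r+n-1) + (2/3)(r+n) + (-4/3).
  a_n = -1 / D(n) * a_{n-1}.
Since the indicial polynomial factors as (r - r_1)(r - r_2), D(n) = (r_1 + n - r_1)(r_1 + n - r_2) = n(n + 7/3).
Evaluating step by step (a_0 = 1):
  n = 1: D(1) = 1(1 + 7/3) = 10/3; numerator = -1(1) = -1; a_1 = (-1)/(10/3) = -3/10
  n = 2: D(2) = 2(2 + 7/3) = 26/3; numerator = -1(-3/10) = 3/10; a_2 = (3/10)/(26/3) = 9/260
  n = 3: D(3) = 3(3 + 7/3) = 16; numerator = -1(9/260) = -9/260; a_3 = (-9/260)/(16) = -9/4160

r = 4/3; a_0 = 1; a_1 = -3/10; a_2 = 9/260; a_3 = -9/4160


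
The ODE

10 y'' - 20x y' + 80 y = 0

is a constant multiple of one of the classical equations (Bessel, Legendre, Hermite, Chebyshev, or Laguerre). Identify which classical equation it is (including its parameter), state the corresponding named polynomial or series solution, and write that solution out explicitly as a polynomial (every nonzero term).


All three coefficients share the factor 10; dividing through by 10 gives  y'' - 2x y' + 8 y = 0.
This matches the Hermite equation y'' - 2x y' + 2n y = 0 with 2n = 8, so n = 4; the polynomial solution is H_4(x).
With y = sum_k a_k x^k, matching x^k gives (k+2)(k+1) a_{k+2} = 2(k - n) a_k = 2(k - 4) a_k. The right side vanishes at k = 4, so the series with the parity of 4 terminates at degree 4.
Standard normalization: leading coefficient of H_n is 2^n, so a_4 = 2^4 = 16. Work downward with a_k = (k+1)(k+2) a_{k+2} / (2(k - n)):
  a_2 = (3)(4)(16) / (2(2 - 4)) = 192/(-4) = -48
  a_0 = (1)(2)(-48) / (2(0 - 4)) = -96/(-8) = 12
Hence H_4(x) = 16 x^4 - 48 x^2 + 12.

H_4(x); series = 16 x^4 - 48 x^2 + 12


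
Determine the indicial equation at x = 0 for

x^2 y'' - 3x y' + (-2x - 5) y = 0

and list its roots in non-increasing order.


Divide by x^2 to reach normal form y'' + P_1(x) y' + P_2(x) y = 0 with P_1(x) = -3/x and P_2(x) = -2/x - 5/x^2.
x = 0 is a singular point because the y'-coefficient -3/x has a pole at x = 0 and the y-coefficient -2/x - 5/x^2 has a pole at x = 0.
It is a regular singular point because x P_1(x) = p(x) = -3 and x^2 P_2(x) = q(x) = -2x - 5 are polynomials, hence analytic at x = 0.
p(0) = -3,  q(0) = -5.
Indicial equation: r(r-1) + p(0) r + q(0) = 0, i.e. r^2 + (p(0) - 1) r + q(0) = 0, i.e. r^2 - 4 r - 5 = 0.
Discriminant: (-4)^2 - 4(-5) = 36, so r = (4 ± 6)/2.
Solving: r_1 = 5, r_2 = -1.

indicial: r^2 - 4 r - 5 = 0; roots r_1 = 5, r_2 = -1


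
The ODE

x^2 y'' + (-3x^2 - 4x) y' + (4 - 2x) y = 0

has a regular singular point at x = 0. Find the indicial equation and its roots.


Divide by x^2 to reach normal form y'' + P_1(x) y' + P_2(x) y = 0 with P_1(x) = -3 - 4/x and P_2(x) = -2/x + 4/x^2.
x = 0 is a singular point because the y'-coefficient -3 - 4/x has a pole at x = 0 and the y-coefficient -2/x + 4/x^2 has a pole at x = 0.
It is a regular singular point because x P_1(x) = p(x) = -3x - 4 and x^2 P_2(x) = q(x) = 4 - 2x are polynomials, hence analytic at x = 0.
p(0) = -4,  q(0) = 4.
Indicial equation: r(r-1) + p(0) r + q(0) = 0, i.e. r^2 + (p(0) - 1) r + q(0) = 0, i.e. r^2 - 5 r + 4 = 0.
Discriminant: (-5)^2 - 4(4) = 9, so r = (5 ± 3)/2.
Solving: r_1 = 4, r_2 = 1.

indicial: r^2 - 5 r + 4 = 0; roots r_1 = 4, r_2 = 1


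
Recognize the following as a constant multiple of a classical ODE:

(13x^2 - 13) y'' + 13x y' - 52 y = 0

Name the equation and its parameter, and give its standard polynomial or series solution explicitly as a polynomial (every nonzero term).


All three coefficients share the factor -13; dividing through by -13 gives  (1 - x^2) y'' - x y' + 4 y = 0.
This matches the Chebyshev equation (1 - x^2) y'' - x y' + n^2 y = 0 (note the -x y' term, not -2x y') with n^2 = 4, so n = 2; the polynomial solution is T_2(x).
With y = sum_k a_k x^k, matching x^k gives (k+2)(k+1) a_{k+2} = (k^2 - n^2) a_k = (k - 2)(k + 2) a_k. The right side vanishes at k = 2, so the series with the parity of 2 terminates at degree 2.
Standard normalization: leading coefficient of T_n is 2^(n-1), so a_2 = 2^1 = 2. Work downward with a_k = (k+1)(k+2) a_{k+2} / ((k - 2)(k + 2)):
  a_0 = (1)(2)(2) / ((0 - 2)(0 + 2)) = 4/(-4) = -1
Hence T_2(x) = 2 x^2 - 1.

T_2(x); series = 2 x^2 - 1


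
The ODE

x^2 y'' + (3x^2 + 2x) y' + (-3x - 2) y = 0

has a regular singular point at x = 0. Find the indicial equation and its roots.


Divide by x^2 to reach normal form y'' + P_1(x) y' + P_2(x) y = 0 with P_1(x) = 3 + 2/x and P_2(x) = -3/x - 2/x^2.
x = 0 is a singular point because the y'-coefficient 3 + 2/x has a pole at x = 0 and the y-coefficient -3/x - 2/x^2 has a pole at x = 0.
It is a regular singular point because x P_1(x) = p(x) = 3x + 2 and x^2 P_2(x) = q(x) = -3x - 2 are polynomials, hence analytic at x = 0.
p(0) = 2,  q(0) = -2.
Indicial equation: r(r-1) + p(0) r + q(0) = 0, i.e. r^2 + (p(0) - 1) r + q(0) = 0, i.e. r^2 + 1 r - 2 = 0.
Discriminant: (1)^2 - 4(-2) = 9, so r = (-1 ± 3)/2.
Solving: r_1 = 1, r_2 = -2.

indicial: r^2 + 1 r - 2 = 0; roots r_1 = 1, r_2 = -2


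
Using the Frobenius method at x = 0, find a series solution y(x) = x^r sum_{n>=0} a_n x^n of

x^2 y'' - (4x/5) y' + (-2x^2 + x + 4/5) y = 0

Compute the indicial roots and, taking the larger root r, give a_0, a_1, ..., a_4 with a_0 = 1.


Write in Frobenius form y'' + (p(x)/x) y' + (q(x)/x^2) y = 0:
  p(x) = -4/5,  q(x) = -2x^2 + x + 4/5.
Indicial equation: r(r-1) + (-4/5) r + (4/5) = 0 -> roots r_1 = 1, r_2 = 4/5.
Take r = r_1 = 1. Let y(x) = x^r sum_{n>=0} a_n x^n with a_0 = 1.
Substitute y = x^r sum a_n x^n and match x^{r+n}. The recurrence is
  D(n) a_n + 1 a_{n-1} - 2 a_{n-2} = 0,  where D(n) = (r+n)(r+n-1) + (-4/5)(r+n) + (4/5).
  a_n = [-1 a_{n-1} + 2 a_{n-2}] / D(n).
Since the indicial polynomial factors as (r - r_1)(r - r_2), D(n) = (r_1 + n - r_1)(r_1 + n - r_2) = n(n + 1/5).
Evaluating step by step (a_0 = 1):
  n = 1: D(1) = 1(1 + 1/5) = 6/5; numerator = -1(1) = -1; a_1 = (-1)/(6/5) = -5/6
  n = 2: D(2) = 2(2 + 1/5) = 22/5; numerator = -1(-5/6) + 2(1) = 17/6; a_2 = (17/6)/(22/5) = 85/132
  n = 3: D(3) = 3(3 + 1/5) = 48/5; numerator = -1(85/132) + 2(-5/6) = -305/132; a_3 = (-305/132)/(48/5) = -1525/6336
  n = 4: D(4) = 4(4 + 1/5) = 84/5; numerator = -1(-1525/6336) + 2(85/132) = 9685/6336; a_4 = (9685/6336)/(84/5) = 48425/532224

r = 1; a_0 = 1; a_1 = -5/6; a_2 = 85/132; a_3 = -1525/6336; a_4 = 48425/532224


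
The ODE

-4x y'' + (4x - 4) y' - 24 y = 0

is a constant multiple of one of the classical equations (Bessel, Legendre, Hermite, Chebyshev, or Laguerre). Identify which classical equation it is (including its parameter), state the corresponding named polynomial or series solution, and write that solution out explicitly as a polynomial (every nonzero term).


All three coefficients share the factor -4; dividing through by -4 gives  x y'' + (1 - x) y' + 6 y = 0.
This matches the Laguerre equation x y'' + (1 - x) y' + n y = 0 with n = 6; the polynomial solution is L_6(x).
With y = sum_k a_k x^k, matching x^k gives (k+1)k a_{k+1} + (k+1) a_{k+1} - k a_k + n a_k = 0, i.e. (k+1)^2 a_{k+1} = (k - n) a_k = (k - 6) a_k. The right side vanishes at k = 6, so the series terminates at degree 6.
Standard normalization L_n(0) = 1 gives a_0 = 1. Work upward with a_{k+1} = (k - 6) a_k / (k+1)^2:
  a_1 = (0 - 6)(1) / 1^2 = -6/1 = -6
  a_2 = (1 - 6)(-6) / 2^2 = 30/4 = 15/2
  a_3 = (2 - 6)(15/2) / 3^2 = -30/9 = -10/3
  a_4 = (3 - 6)(-10/3) / 4^2 = 10/16 = 5/8
  a_5 = (4 - 6)(5/8) / 5^2 = (-5/4)/25 = -1/20
  a_6 = (5 - 6)(-1/20) / 6^2 = (1/20)/36 = 1/720
Hence L_6(x) = x^6/720 - x^5/20 + 5 x^4/8 - 10 x^3/3 + 15 x^2/2 - 6 x + 1.

L_6(x); series = x^6/720 - x^5/20 + 5 x^4/8 - 10 x^3/3 + 15 x^2/2 - 6 x + 1


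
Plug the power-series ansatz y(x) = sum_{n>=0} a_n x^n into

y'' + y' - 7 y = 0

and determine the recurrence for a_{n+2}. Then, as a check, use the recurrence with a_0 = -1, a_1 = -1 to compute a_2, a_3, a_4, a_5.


Substitute y = sum_n a_n x^n.
y''(x) has coefficient (n+2)(n+1) a_{n+2} at x^n;
y'(x) has coefficient (n+1) a_{n+1} at x^n;
-7 y(x) has coefficient -7 a_n at x^n.
Matching x^n: (n+2)(n+1) a_{n+2} + (n+1) a_{n+1} - 7 a_n = 0.
Thus a_{n+2} = [-(n+1) a_{n+1} + 7 a_n] / ((n+1)(n+2)).

Check with a_0 = -1, a_1 = -1 (apply the recurrence for n = 0, 1, 2, 3): a_0 = -1, a_1 = -1, a_2 = -3, a_3 = -1/6, a_4 = -41/24, a_5 = 17/60.

a_(n+2) = [-(n+1) a_(n+1) + 7 a_n] / ((n+1)(n+2)); check: a_0 = -1, a_1 = -1, a_2 = -3, a_3 = -1/6, a_4 = -41/24, a_5 = 17/60


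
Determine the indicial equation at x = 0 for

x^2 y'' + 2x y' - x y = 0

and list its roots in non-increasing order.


Divide by x^2 to reach normal form y'' + P_1(x) y' + P_2(x) y = 0 with P_1(x) = 2/x and P_2(x) = -1/x.
x = 0 is a singular point because the y'-coefficient 2/x has a pole at x = 0 and the y-coefficient -1/x has a pole at x = 0.
It is a regular singular point because x P_1(x) = p(x) = 2 and x^2 P_2(x) = q(x) = -x are polynomials, hence analytic at x = 0.
p(0) = 2,  q(0) = 0.
Indicial equation: r(r-1) + p(0) r + q(0) = 0, i.e. r^2 + (p(0) - 1) r + q(0) = 0, i.e. r^2 + 1 r = 0.
Discriminant: (1)^2 - 4(0) = 1, so r = (-1 ± 1)/2.
Solving: r_1 = 0, r_2 = -1.

indicial: r^2 + 1 r = 0; roots r_1 = 0, r_2 = -1


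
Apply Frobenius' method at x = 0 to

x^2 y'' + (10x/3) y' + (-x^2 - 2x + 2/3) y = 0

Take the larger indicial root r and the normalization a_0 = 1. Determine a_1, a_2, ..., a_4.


Write in Frobenius form y'' + (p(x)/x) y' + (q(x)/x^2) y = 0:
  p(x) = 10/3,  q(x) = -x^2 - 2x + 2/3.
Indicial equation: r(r-1) + (10/3) r + (2/3) = 0 -> roots r_1 = -1/3, r_2 = -2.
Take r = r_1 = -1/3. Let y(x) = x^r sum_{n>=0} a_n x^n with a_0 = 1.
Substitute y = x^r sum a_n x^n and match x^{r+n}. The recurrence is
  D(n) a_n - 2 a_{n-1} - 1 a_{n-2} = 0,  where D(n) = (r+n)(r+n-1) + (10/3)(r+n) + (2/3).
  a_n = [2 a_{n-1} + 1 a_{n-2}] / D(n).
Since the indicial polynomial factors as (r - r_1)(r - r_2), D(n) = (r_1 + n - r_1)(r_1 + n - r_2) = n(n + 5/3).
Evaluating step by step (a_0 = 1):
  n = 1: D(1) = 1(1 + 5/3) = 8/3; numerator = 2(1) = 2; a_1 = (2)/(8/3) = 3/4
  n = 2: D(2) = 2(2 + 5/3) = 22/3; numerator = 2(3/4) + 1(1) = 5/2; a_2 = (5/2)/(22/3) = 15/44
  n = 3: D(3) = 3(3 + 5/3) = 14; numerator = 2(15/44) + 1(3/4) = 63/44; a_3 = (63/44)/(14) = 9/88
  n = 4: D(4) = 4(4 + 5/3) = 68/3; numerator = 2(9/88) + 1(15/44) = 6/11; a_4 = (6/11)/(68/3) = 9/374

r = -1/3; a_0 = 1; a_1 = 3/4; a_2 = 15/44; a_3 = 9/88; a_4 = 9/374


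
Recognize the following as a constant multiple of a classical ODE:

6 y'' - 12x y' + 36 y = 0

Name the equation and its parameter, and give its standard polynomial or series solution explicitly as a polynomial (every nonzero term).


All three coefficients share the factor 6; dividing through by 6 gives  y'' - 2x y' + 6 y = 0.
This matches the Hermite equation y'' - 2x y' + 2n y = 0 with 2n = 6, so n = 3; the polynomial solution is H_3(x).
With y = sum_k a_k x^k, matching x^k gives (k+2)(k+1) a_{k+2} = 2(k - n) a_k = 2(k - 3) a_k. The right side vanishes at k = 3, so the series with the parity of 3 terminates at degree 3.
Standard normalization: leading coefficient of H_n is 2^n, so a_3 = 2^3 = 8. Work downward with a_k = (k+1)(k+2) a_{k+2} / (2(k - n)):
  a_1 = (2)(3)(8) / (2(1 - 3)) = 48/(-4) = -12
Hence H_3(x) = 8 x^3 - 12 x.

H_3(x); series = 8 x^3 - 12 x


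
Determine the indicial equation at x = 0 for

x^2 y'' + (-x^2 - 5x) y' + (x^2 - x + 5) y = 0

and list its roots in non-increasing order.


Divide by x^2 to reach normal form y'' + P_1(x) y' + P_2(x) y = 0 with P_1(x) = -1 - 5/x and P_2(x) = 1 - 1/x + 5/x^2.
x = 0 is a singular point because the y'-coefficient -1 - 5/x has a pole at x = 0 and the y-coefficient 1 - 1/x + 5/x^2 has a pole at x = 0.
It is a regular singular point because x P_1(x) = p(x) = -x - 5 and x^2 P_2(x) = q(x) = x^2 - x + 5 are polynomials, hence analytic at x = 0.
p(0) = -5,  q(0) = 5.
Indicial equation: r(r-1) + p(0) r + q(0) = 0, i.e. r^2 + (p(0) - 1) r + q(0) = 0, i.e. r^2 - 6 r + 5 = 0.
Discriminant: (-6)^2 - 4(5) = 16, so r = (6 ± 4)/2.
Solving: r_1 = 5, r_2 = 1.

indicial: r^2 - 6 r + 5 = 0; roots r_1 = 5, r_2 = 1


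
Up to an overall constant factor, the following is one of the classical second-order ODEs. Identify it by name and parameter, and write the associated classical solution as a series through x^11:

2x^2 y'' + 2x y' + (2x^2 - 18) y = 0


All three coefficients share the factor 2; dividing through by 2 gives  x^2 y'' + x y' + (x^2 - 9) y = 0.
This matches the Bessel equation x^2 y'' + x y' + (x^2 - nu^2) y = 0 with nu^2 = 9, so nu = 3; the solution bounded at x = 0 is J_3(x).
Frobenius at x = 0: indicial roots ±nu; for r = nu the recurrence k(k + 2nu) c_k = -c_{k-2} gives the standard series J_nu(x) = sum_{k>=0} (-1)^k / (k! (k+nu)!) (x/2)^(2k+nu). Evaluate the first 5 terms:
  k = 0: (-1)^0 / (0! * 3! * 2^3) x^3 = 1/(1*6*8) x^3 = (1/48) x^3
  k = 1: (-1)^1 / (1! * 4! * 2^5) x^5 = -1/(1*24*32) x^5 = (-1/768) x^5
  k = 2: (-1)^2 / (2! * 5! * 2^7) x^7 = 1/(2*120*128) x^7 = (1/30720) x^7
  k = 3: (-1)^3 / (3! * 6! * 2^9) x^9 = -1/(6*720*512) x^9 = (-1/2211840) x^9
  k = 4: (-1)^4 / (4! * 7! * 2^11) x^11 = 1/(24*5040*2048) x^11 = (1/247726080) x^11
Hence J_3(x) = x^11/247726080 - x^9/2211840 + x^7/30720 - x^5/768 + x^3/48 + ....

J_3(x); series = x^11/247726080 - x^9/2211840 + x^7/30720 - x^5/768 + x^3/48


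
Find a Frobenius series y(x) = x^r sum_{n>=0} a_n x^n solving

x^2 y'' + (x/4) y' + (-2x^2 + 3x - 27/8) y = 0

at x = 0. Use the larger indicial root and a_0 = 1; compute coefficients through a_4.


Write in Frobenius form y'' + (p(x)/x) y' + (q(x)/x^2) y = 0:
  p(x) = 1/4,  q(x) = -2x^2 + 3x - 27/8.
Indicial equation: r(r-1) + (1/4) r + (-27/8) = 0 -> roots r_1 = 9/4, r_2 = -3/2.
Take r = r_1 = 9/4. Let y(x) = x^r sum_{n>=0} a_n x^n with a_0 = 1.
Substitute y = x^r sum a_n x^n and match x^{r+n}. The recurrence is
  D(n) a_n + 3 a_{n-1} - 2 a_{n-2} = 0,  where D(n) = (r+n)(r+n-1) + (1/4)(r+n) + (-27/8).
  a_n = [-3 a_{n-1} + 2 a_{n-2}] / D(n).
Since the indicial polynomial factors as (r - r_1)(r - r_2), D(n) = (r_1 + n - r_1)(r_1 + n - r_2) = n(n + 15/4).
Evaluating step by step (a_0 = 1):
  n = 1: D(1) = 1(1 + 15/4) = 19/4; numerator = -3(1) = -3; a_1 = (-3)/(19/4) = -12/19
  n = 2: D(2) = 2(2 + 15/4) = 23/2; numerator = -3(-12/19) + 2(1) = 74/19; a_2 = (74/19)/(23/2) = 148/437
  n = 3: D(3) = 3(3 + 15/4) = 81/4; numerator = -3(148/437) + 2(-12/19) = -996/437; a_3 = (-996/437)/(81/4) = -1328/11799
  n = 4: D(4) = 4(4 + 15/4) = 31; numerator = -3(-1328/11799) + 2(148/437) = 3992/3933; a_4 = (3992/3933)/(31) = 3992/121923

r = 9/4; a_0 = 1; a_1 = -12/19; a_2 = 148/437; a_3 = -1328/11799; a_4 = 3992/121923


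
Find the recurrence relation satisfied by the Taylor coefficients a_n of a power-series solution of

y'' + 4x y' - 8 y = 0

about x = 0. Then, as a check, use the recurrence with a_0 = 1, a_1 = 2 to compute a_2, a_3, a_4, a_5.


Substitute y = sum_n a_n x^n.
y''(x) has coefficient (n+2)(n+1) a_{n+2} at x^n;
4 x y'(x) has coefficient 4 n a_n at x^n (shift);
-8 y(x) has coefficient -8 a_n at x^n.
Matching x^n: (n+2)(n+1) a_{n+2} + (4n - 8) a_n = 0.
Thus a_{n+2} = (-4n + 8) / ((n+1)(n+2)) * a_n.

Check with a_0 = 1, a_1 = 2 (apply the recurrence for n = 0, 1, 2, 3): a_0 = 1, a_1 = 2, a_2 = 4, a_3 = 4/3, a_4 = 0, a_5 = -4/15.

a_(n+2) = (-4n + 8) / ((n+1)(n+2)) * a_n; check: a_0 = 1, a_1 = 2, a_2 = 4, a_3 = 4/3, a_4 = 0, a_5 = -4/15


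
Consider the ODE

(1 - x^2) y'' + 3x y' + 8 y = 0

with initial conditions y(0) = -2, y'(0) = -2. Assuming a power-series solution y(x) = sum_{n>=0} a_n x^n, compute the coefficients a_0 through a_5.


Ansatz: y(x) = sum_{n>=0} a_n x^n, so y'(x) = sum_{n>=1} n a_n x^(n-1) and y''(x) = sum_{n>=2} n(n-1) a_n x^(n-2).
Substitute into P(x) y'' + Q(x) y' + R(x) y = 0 with P(x) = 1 - x^2, Q(x) = 3x, R(x) = 8, and match powers of x.
Initial conditions: a_0 = -2, a_1 = -2.
Setting the coefficient of each power of x to zero and solving order by order (substituting the coefficients already found):
  x^0: 2 a_2 + 8 a_0 = 0  ->  2 a_2 = -8 a_0 = 16  ->  a_2 = 8
  x^1: 6 a_3 + 11 a_1 = 0  ->  6 a_3 = -11 a_1 = 22  ->  a_3 = 11/3
  x^2: 12 a_4 + 12 a_2 = 0  ->  12 a_4 = -12 a_2 = -96  ->  a_4 = -8
  x^3: 20 a_5 + 11 a_3 = 0  ->  20 a_5 = -11 a_3 = -121/3  ->  a_5 = -121/60
Truncated series: y(x) = -2 - 2 x + 8 x^2 + (11/3) x^3 - 8 x^4 - (121/60) x^5 + O(x^6).

a_0 = -2; a_1 = -2; a_2 = 8; a_3 = 11/3; a_4 = -8; a_5 = -121/60


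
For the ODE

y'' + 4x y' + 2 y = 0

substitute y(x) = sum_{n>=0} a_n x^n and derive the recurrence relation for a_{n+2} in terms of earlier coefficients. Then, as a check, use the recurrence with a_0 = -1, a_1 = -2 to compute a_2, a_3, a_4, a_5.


Substitute y = sum_n a_n x^n.
y''(x) has coefficient (n+2)(n+1) a_{n+2} at x^n;
4 x y'(x) has coefficient 4 n a_n at x^n (shift);
2 y(x) has coefficient 2 a_n at x^n.
Matching x^n: (n+2)(n+1) a_{n+2} + (4n + 2) a_n = 0.
Thus a_{n+2} = (-4n - 2) / ((n+1)(n+2)) * a_n.

Check with a_0 = -1, a_1 = -2 (apply the recurrence for n = 0, 1, 2, 3): a_0 = -1, a_1 = -2, a_2 = 1, a_3 = 2, a_4 = -5/6, a_5 = -7/5.

a_(n+2) = (-4n - 2) / ((n+1)(n+2)) * a_n; check: a_0 = -1, a_1 = -2, a_2 = 1, a_3 = 2, a_4 = -5/6, a_5 = -7/5


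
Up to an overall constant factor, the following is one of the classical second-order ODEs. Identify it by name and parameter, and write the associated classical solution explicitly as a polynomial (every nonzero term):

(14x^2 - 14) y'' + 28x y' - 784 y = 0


All three coefficients share the factor -14; dividing through by -14 gives  (1 - x^2) y'' - 2x y' + 56 y = 0.
This matches the Legendre equation (1 - x^2) y'' - 2x y' + n(n+1) y = 0 (note the -2x y' term) with n(n+1) = 56, so n = 7; the polynomial solution is P_7(x).
With y = sum_k a_k x^k, matching x^k gives (k+2)(k+1) a_{k+2} = [k(k+1) - n(n+1)] a_k = (k - 7)(k + 8) a_k. The right side vanishes at k = 7, so the series with the parity of 7 terminates at degree 7.
Standard normalization (P_n(1) = 1): leading coefficient (2n)!/(2^n (n!)^2) = 87178291200/(128*25401600) = 429/16, so a_7 = 429/16. Work downward with a_k = (k+1)(k+2) a_{k+2} / ((k - 7)(k + 8)):
  a_5 = (6)(7)(429/16) / ((5 - 7)(5 + 8)) = (9009/8)/(-26) = -693/16
  a_3 = (4)(5)(-693/16) / ((3 - 7)(3 + 8)) = (-3465/4)/(-44) = 315/16
  a_1 = (2)(3)(315/16) / ((1 - 7)(1 + 8)) = (945/8)/(-54) = -35/16
Hence P_7(x) = 429 x^7/16 - 693 x^5/16 + 315 x^3/16 - 35 x/16.

P_7(x); series = 429 x^7/16 - 693 x^5/16 + 315 x^3/16 - 35 x/16


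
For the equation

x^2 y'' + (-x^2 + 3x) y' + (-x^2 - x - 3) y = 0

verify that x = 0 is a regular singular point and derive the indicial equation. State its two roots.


Divide by x^2 to reach normal form y'' + P_1(x) y' + P_2(x) y = 0 with P_1(x) = -1 + 3/x and P_2(x) = -1 - 1/x - 3/x^2.
x = 0 is a singular point because the y'-coefficient -1 + 3/x has a pole at x = 0 and the y-coefficient -1 - 1/x - 3/x^2 has a pole at x = 0.
It is a regular singular point because x P_1(x) = p(x) = 3 - x and x^2 P_2(x) = q(x) = -x^2 - x - 3 are polynomials, hence analytic at x = 0.
p(0) = 3,  q(0) = -3.
Indicial equation: r(r-1) + p(0) r + q(0) = 0, i.e. r^2 + (p(0) - 1) r + q(0) = 0, i.e. r^2 + 2 r - 3 = 0.
Discriminant: (2)^2 - 4(-3) = 16, so r = (-2 ± 4)/2.
Solving: r_1 = 1, r_2 = -3.

indicial: r^2 + 2 r - 3 = 0; roots r_1 = 1, r_2 = -3


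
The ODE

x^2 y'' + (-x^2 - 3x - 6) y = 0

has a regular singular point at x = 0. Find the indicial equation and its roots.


Divide by x^2 to reach normal form y'' + P_1(x) y' + P_2(x) y = 0 with P_1(x) = 0 and P_2(x) = -1 - 3/x - 6/x^2.
x = 0 is a singular point because the y-coefficient -1 - 3/x - 6/x^2 has a pole at x = 0.
It is a regular singular point because x P_1(x) = p(x) = 0 and x^2 P_2(x) = q(x) = -x^2 - 3x - 6 are polynomials, hence analytic at x = 0.
p(0) = 0,  q(0) = -6.
Indicial equation: r(r-1) + p(0) r + q(0) = 0, i.e. r^2 + (p(0) - 1) r + q(0) = 0, i.e. r^2 - 1 r - 6 = 0.
Discriminant: (-1)^2 - 4(-6) = 25, so r = (1 ± 5)/2.
Solving: r_1 = 3, r_2 = -2.

indicial: r^2 - 1 r - 6 = 0; roots r_1 = 3, r_2 = -2


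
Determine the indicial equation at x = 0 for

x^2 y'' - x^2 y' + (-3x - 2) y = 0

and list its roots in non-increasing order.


Divide by x^2 to reach normal form y'' + P_1(x) y' + P_2(x) y = 0 with P_1(x) = -1 and P_2(x) = -3/x - 2/x^2.
x = 0 is a singular point because the y-coefficient -3/x - 2/x^2 has a pole at x = 0.
It is a regular singular point because x P_1(x) = p(x) = -x and x^2 P_2(x) = q(x) = -3x - 2 are polynomials, hence analytic at x = 0.
p(0) = 0,  q(0) = -2.
Indicial equation: r(r-1) + p(0) r + q(0) = 0, i.e. r^2 + (p(0) - 1) r + q(0) = 0, i.e. r^2 - 1 r - 2 = 0.
Discriminant: (-1)^2 - 4(-2) = 9, so r = (1 ± 3)/2.
Solving: r_1 = 2, r_2 = -1.

indicial: r^2 - 1 r - 2 = 0; roots r_1 = 2, r_2 = -1


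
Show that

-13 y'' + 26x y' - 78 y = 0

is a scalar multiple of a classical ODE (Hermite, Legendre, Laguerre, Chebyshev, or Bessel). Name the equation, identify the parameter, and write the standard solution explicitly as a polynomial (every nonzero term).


All three coefficients share the factor -13; dividing through by -13 gives  y'' - 2x y' + 6 y = 0.
This matches the Hermite equation y'' - 2x y' + 2n y = 0 with 2n = 6, so n = 3; the polynomial solution is H_3(x).
With y = sum_k a_k x^k, matching x^k gives (k+2)(k+1) a_{k+2} = 2(k - n) a_k = 2(k - 3) a_k. The right side vanishes at k = 3, so the series with the parity of 3 terminates at degree 3.
Standard normalization: leading coefficient of H_n is 2^n, so a_3 = 2^3 = 8. Work downward with a_k = (k+1)(k+2) a_{k+2} / (2(k - n)):
  a_1 = (2)(3)(8) / (2(1 - 3)) = 48/(-4) = -12
Hence H_3(x) = 8 x^3 - 12 x.

H_3(x); series = 8 x^3 - 12 x


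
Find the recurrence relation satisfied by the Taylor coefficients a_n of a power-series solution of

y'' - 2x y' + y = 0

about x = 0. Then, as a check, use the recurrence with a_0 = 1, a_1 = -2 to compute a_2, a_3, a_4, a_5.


Substitute y = sum_n a_n x^n.
y''(x) has coefficient (n+2)(n+1) a_{n+2} at x^n;
-2 x y'(x) has coefficient -2 n a_n at x^n (shift);
y(x) has coefficient 1 a_n at x^n.
Matching x^n: (n+2)(n+1) a_{n+2} + (-2n + 1) a_n = 0.
Thus a_{n+2} = (2n - 1) / ((n+1)(n+2)) * a_n.

Check with a_0 = 1, a_1 = -2 (apply the recurrence for n = 0, 1, 2, 3): a_0 = 1, a_1 = -2, a_2 = -1/2, a_3 = -1/3, a_4 = -1/8, a_5 = -1/12.

a_(n+2) = (2n - 1) / ((n+1)(n+2)) * a_n; check: a_0 = 1, a_1 = -2, a_2 = -1/2, a_3 = -1/3, a_4 = -1/8, a_5 = -1/12


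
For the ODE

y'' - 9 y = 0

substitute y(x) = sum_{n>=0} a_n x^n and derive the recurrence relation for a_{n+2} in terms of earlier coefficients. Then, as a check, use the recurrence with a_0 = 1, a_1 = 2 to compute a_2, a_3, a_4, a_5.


Substitute y = sum_n a_n x^n into y'' + (const) y = 0.
y''(x) = sum_{n>=0} (n+2)(n+1) a_{n+2} x^n.
The ODE becomes sum_n [(n+2)(n+1) a_{n+2} - 9 a_n] x^n = 0.
Setting each coefficient to zero gives the recurrence:
  (n+2)(n+1) a_{n+2} - 9 a_n = 0,
  a_{n+2} = 9 / ((n+1)(n+2)) a_n.

Check with a_0 = 1, a_1 = 2 (apply the recurrence for n = 0, 1, 2, 3): a_0 = 1, a_1 = 2, a_2 = 9/2, a_3 = 3, a_4 = 27/8, a_5 = 27/20.

a_{n+2} = 9/((n+1)(n+2)) * a_n; check: a_0 = 1, a_1 = 2, a_2 = 9/2, a_3 = 3, a_4 = 27/8, a_5 = 27/20


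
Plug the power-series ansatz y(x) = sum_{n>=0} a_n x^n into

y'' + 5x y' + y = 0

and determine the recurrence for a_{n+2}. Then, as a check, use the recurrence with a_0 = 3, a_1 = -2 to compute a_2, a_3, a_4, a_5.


Substitute y = sum_n a_n x^n.
y''(x) has coefficient (n+2)(n+1) a_{n+2} at x^n;
5 x y'(x) has coefficient 5 n a_n at x^n (shift);
y(x) has coefficient 1 a_n at x^n.
Matching x^n: (n+2)(n+1) a_{n+2} + (5n + 1) a_n = 0.
Thus a_{n+2} = (-5n - 1) / ((n+1)(n+2)) * a_n.

Check with a_0 = 3, a_1 = -2 (apply the recurrence for n = 0, 1, 2, 3): a_0 = 3, a_1 = -2, a_2 = -3/2, a_3 = 2, a_4 = 11/8, a_5 = -8/5.

a_(n+2) = (-5n - 1) / ((n+1)(n+2)) * a_n; check: a_0 = 3, a_1 = -2, a_2 = -3/2, a_3 = 2, a_4 = 11/8, a_5 = -8/5


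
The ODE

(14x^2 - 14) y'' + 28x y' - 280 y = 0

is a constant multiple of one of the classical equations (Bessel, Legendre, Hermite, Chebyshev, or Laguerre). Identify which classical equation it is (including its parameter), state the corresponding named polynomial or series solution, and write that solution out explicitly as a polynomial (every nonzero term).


All three coefficients share the factor -14; dividing through by -14 gives  (1 - x^2) y'' - 2x y' + 20 y = 0.
This matches the Legendre equation (1 - x^2) y'' - 2x y' + n(n+1) y = 0 (note the -2x y' term) with n(n+1) = 20, so n = 4; the polynomial solution is P_4(x).
With y = sum_k a_k x^k, matching x^k gives (k+2)(k+1) a_{k+2} = [k(k+1) - n(n+1)] a_k = (k - 4)(k + 5) a_k. The right side vanishes at k = 4, so the series with the parity of 4 terminates at degree 4.
Standard normalization (P_n(1) = 1): leading coefficient (2n)!/(2^n (n!)^2) = 40320/(16*576) = 35/8, so a_4 = 35/8. Work downward with a_k = (k+1)(k+2) a_{k+2} / ((k - 4)(k + 5)):
  a_2 = (3)(4)(35/8) / ((2 - 4)(2 + 5)) = (105/2)/(-14) = -15/4
  a_0 = (1)(2)(-15/4) / ((0 - 4)(0 + 5)) = (-15/2)/(-20) = 3/8
Hence P_4(x) = 35 x^4/8 - 15 x^2/4 + 3/8.

P_4(x); series = 35 x^4/8 - 15 x^2/4 + 3/8


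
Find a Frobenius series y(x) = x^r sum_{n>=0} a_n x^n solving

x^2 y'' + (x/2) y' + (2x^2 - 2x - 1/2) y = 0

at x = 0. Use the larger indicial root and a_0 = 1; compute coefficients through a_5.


Write in Frobenius form y'' + (p(x)/x) y' + (q(x)/x^2) y = 0:
  p(x) = 1/2,  q(x) = 2x^2 - 2x - 1/2.
Indicial equation: r(r-1) + (1/2) r + (-1/2) = 0 -> roots r_1 = 1, r_2 = -1/2.
Take r = r_1 = 1. Let y(x) = x^r sum_{n>=0} a_n x^n with a_0 = 1.
Substitute y = x^r sum a_n x^n and match x^{r+n}. The recurrence is
  D(n) a_n - 2 a_{n-1} + 2 a_{n-2} = 0,  where D(n) = (r+n)(r+n-1) + (1/2)(r+n) + (-1/2).
  a_n = [2 a_{n-1} - 2 a_{n-2}] / D(n).
Since the indicial polynomial factors as (r - r_1)(r - r_2), D(n) = (r_1 + n - r_1)(r_1 + n - r_2) = n(n + 3/2).
Evaluating step by step (a_0 = 1):
  n = 1: D(1) = 1(1 + 3/2) = 5/2; numerator = 2(1) = 2; a_1 = (2)/(5/2) = 4/5
  n = 2: D(2) = 2(2 + 3/2) = 7; numerator = 2(4/5) - 2(1) = -2/5; a_2 = (-2/5)/(7) = -2/35
  n = 3: D(3) = 3(3 + 3/2) = 27/2; numerator = 2(-2/35) - 2(4/5) = -12/7; a_3 = (-12/7)/(27/2) = -8/63
  n = 4: D(4) = 4(4 + 3/2) = 22; numerator = 2(-8/63) - 2(-2/35) = -44/315; a_4 = (-44/315)/(22) = -2/315
  n = 5: D(5) = 5(5 + 3/2) = 65/2; numerator = 2(-2/315) - 2(-8/63) = 76/315; a_5 = (76/315)/(65/2) = 152/20475

r = 1; a_0 = 1; a_1 = 4/5; a_2 = -2/35; a_3 = -8/63; a_4 = -2/315; a_5 = 152/20475


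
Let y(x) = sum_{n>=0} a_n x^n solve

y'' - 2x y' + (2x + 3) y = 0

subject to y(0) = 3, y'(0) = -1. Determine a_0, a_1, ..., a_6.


Ansatz: y(x) = sum_{n>=0} a_n x^n, so y'(x) = sum_{n>=1} n a_n x^(n-1) and y''(x) = sum_{n>=2} n(n-1) a_n x^(n-2).
Substitute into P(x) y'' + Q(x) y' + R(x) y = 0 with P(x) = 1, Q(x) = -2x, R(x) = 2x + 3, and match powers of x.
Initial conditions: a_0 = 3, a_1 = -1.
Setting the coefficient of each power of x to zero and solving order by order (substituting the coefficients already found):
  x^0: 2 a_2 + 3 a_0 = 0  ->  2 a_2 = -3 a_0 = -9  ->  a_2 = -9/2
  x^1: 6 a_3 + a_1 + 2 a_0 = 0  ->  6 a_3 = -a_1 - 2 a_0 = -5  ->  a_3 = -5/6
  x^2: 12 a_4 - a_2 + 2 a_1 = 0  ->  12 a_4 = a_2 - 2 a_1 = -5/2  ->  a_4 = -5/24
  x^3: 20 a_5 - 3 a_3 + 2 a_2 = 0  ->  20 a_5 = 3 a_3 - 2 a_2 = 13/2  ->  a_5 = 13/40
  x^4: 30 a_6 - 5 a_4 + 2 a_3 = 0  ->  30 a_6 = 5 a_4 - 2 a_3 = 5/8  ->  a_6 = 1/48
Truncated series: y(x) = 3 - x - (9/2) x^2 - (5/6) x^3 - (5/24) x^4 + (13/40) x^5 + (1/48) x^6 + O(x^7).

a_0 = 3; a_1 = -1; a_2 = -9/2; a_3 = -5/6; a_4 = -5/24; a_5 = 13/40; a_6 = 1/48


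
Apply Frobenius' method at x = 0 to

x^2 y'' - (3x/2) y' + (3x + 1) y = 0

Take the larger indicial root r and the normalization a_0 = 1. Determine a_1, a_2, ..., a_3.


Write in Frobenius form y'' + (p(x)/x) y' + (q(x)/x^2) y = 0:
  p(x) = -3/2,  q(x) = 3x + 1.
Indicial equation: r(r-1) + (-3/2) r + (1) = 0 -> roots r_1 = 2, r_2 = 1/2.
Take r = r_1 = 2. Let y(x) = x^r sum_{n>=0} a_n x^n with a_0 = 1.
Substitute y = x^r sum a_n x^n and match x^{r+n}. The recurrence is
  D(n) a_n + 3 a_{n-1} = 0,  where D(n) = (r+n)(r+n-1) + (-3/2)(r+n) + (1).
  a_n = -3 / D(n) * a_{n-1}.
Since the indicial polynomial factors as (r - r_1)(r - r_2), D(n) = (r_1 + n - r_1)(r_1 + n - r_2) = n(n + 3/2).
Evaluating step by step (a_0 = 1):
  n = 1: D(1) = 1(1 + 3/2) = 5/2; numerator = -3(1) = -3; a_1 = (-3)/(5/2) = -6/5
  n = 2: D(2) = 2(2 + 3/2) = 7; numerator = -3(-6/5) = 18/5; a_2 = (18/5)/(7) = 18/35
  n = 3: D(3) = 3(3 + 3/2) = 27/2; numerator = -3(18/35) = -54/35; a_3 = (-54/35)/(27/2) = -4/35

r = 2; a_0 = 1; a_1 = -6/5; a_2 = 18/35; a_3 = -4/35


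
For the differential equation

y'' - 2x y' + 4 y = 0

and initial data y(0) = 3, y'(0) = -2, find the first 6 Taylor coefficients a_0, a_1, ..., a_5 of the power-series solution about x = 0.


Ansatz: y(x) = sum_{n>=0} a_n x^n, so y'(x) = sum_{n>=1} n a_n x^(n-1) and y''(x) = sum_{n>=2} n(n-1) a_n x^(n-2).
Substitute into P(x) y'' + Q(x) y' + R(x) y = 0 with P(x) = 1, Q(x) = -2x, R(x) = 4, and match powers of x.
Initial conditions: a_0 = 3, a_1 = -2.
Setting the coefficient of each power of x to zero and solving order by order (substituting the coefficients already found):
  x^0: 2 a_2 + 4 a_0 = 0  ->  2 a_2 = -4 a_0 = -12  ->  a_2 = -6
  x^1: 6 a_3 + 2 a_1 = 0  ->  6 a_3 = -2 a_1 = 4  ->  a_3 = 2/3
  x^2: 12 a_4 = 0  ->  a_4 = 0
  x^3: 20 a_5 - 2 a_3 = 0  ->  20 a_5 = 2 a_3 = 4/3  ->  a_5 = 1/15
Truncated series: y(x) = 3 - 2 x - 6 x^2 + (2/3) x^3 + (1/15) x^5 + O(x^6).

a_0 = 3; a_1 = -2; a_2 = -6; a_3 = 2/3; a_4 = 0; a_5 = 1/15


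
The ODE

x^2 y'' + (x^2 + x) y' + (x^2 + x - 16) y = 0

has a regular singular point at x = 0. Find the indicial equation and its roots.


Divide by x^2 to reach normal form y'' + P_1(x) y' + P_2(x) y = 0 with P_1(x) = 1 + 1/x and P_2(x) = 1 + 1/x - 16/x^2.
x = 0 is a singular point because the y'-coefficient 1 + 1/x has a pole at x = 0 and the y-coefficient 1 + 1/x - 16/x^2 has a pole at x = 0.
It is a regular singular point because x P_1(x) = p(x) = x + 1 and x^2 P_2(x) = q(x) = x^2 + x - 16 are polynomials, hence analytic at x = 0.
p(0) = 1,  q(0) = -16.
Indicial equation: r(r-1) + p(0) r + q(0) = 0, i.e. r^2 + (p(0) - 1) r + q(0) = 0, i.e. r^2 - 16 = 0.
Discriminant: (0)^2 - 4(-16) = 64, so r = (0 ± 8)/2.
Solving: r_1 = 4, r_2 = -4.

indicial: r^2 - 16 = 0; roots r_1 = 4, r_2 = -4


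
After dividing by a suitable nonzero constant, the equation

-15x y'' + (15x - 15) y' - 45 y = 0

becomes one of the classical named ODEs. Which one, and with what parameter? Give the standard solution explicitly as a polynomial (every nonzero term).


All three coefficients share the factor -15; dividing through by -15 gives  x y'' + (1 - x) y' + 3 y = 0.
This matches the Laguerre equation x y'' + (1 - x) y' + n y = 0 with n = 3; the polynomial solution is L_3(x).
With y = sum_k a_k x^k, matching x^k gives (k+1)k a_{k+1} + (k+1) a_{k+1} - k a_k + n a_k = 0, i.e. (k+1)^2 a_{k+1} = (k - n) a_k = (k - 3) a_k. The right side vanishes at k = 3, so the series terminates at degree 3.
Standard normalization L_n(0) = 1 gives a_0 = 1. Work upward with a_{k+1} = (k - 3) a_k / (k+1)^2:
  a_1 = (0 - 3)(1) / 1^2 = -3/1 = -3
  a_2 = (1 - 3)(-3) / 2^2 = 6/4 = 3/2
  a_3 = (2 - 3)(3/2) / 3^2 = (-3/2)/9 = -1/6
Hence L_3(x) = -x^3/6 + 3 x^2/2 - 3 x + 1.

L_3(x); series = -x^3/6 + 3 x^2/2 - 3 x + 1


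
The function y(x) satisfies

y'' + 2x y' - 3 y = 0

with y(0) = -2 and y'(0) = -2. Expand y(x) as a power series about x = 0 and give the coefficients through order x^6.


Ansatz: y(x) = sum_{n>=0} a_n x^n, so y'(x) = sum_{n>=1} n a_n x^(n-1) and y''(x) = sum_{n>=2} n(n-1) a_n x^(n-2).
Substitute into P(x) y'' + Q(x) y' + R(x) y = 0 with P(x) = 1, Q(x) = 2x, R(x) = -3, and match powers of x.
Initial conditions: a_0 = -2, a_1 = -2.
Setting the coefficient of each power of x to zero and solving order by order (substituting the coefficients already found):
  x^0: 2 a_2 - 3 a_0 = 0  ->  2 a_2 = 3 a_0 = -6  ->  a_2 = -3
  x^1: 6 a_3 - a_1 = 0  ->  6 a_3 = a_1 = -2  ->  a_3 = -1/3
  x^2: 12 a_4 + a_2 = 0  ->  12 a_4 = -a_2 = 3  ->  a_4 = 1/4
  x^3: 20 a_5 + 3 a_3 = 0  ->  20 a_5 = -3 a_3 = 1  ->  a_5 = 1/20
  x^4: 30 a_6 + 5 a_4 = 0  ->  30 a_6 = -5 a_4 = -5/4  ->  a_6 = -1/24
Truncated series: y(x) = -2 - 2 x - 3 x^2 - (1/3) x^3 + (1/4) x^4 + (1/20) x^5 - (1/24) x^6 + O(x^7).

a_0 = -2; a_1 = -2; a_2 = -3; a_3 = -1/3; a_4 = 1/4; a_5 = 1/20; a_6 = -1/24


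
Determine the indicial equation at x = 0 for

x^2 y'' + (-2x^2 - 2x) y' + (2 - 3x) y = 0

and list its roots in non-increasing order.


Divide by x^2 to reach normal form y'' + P_1(x) y' + P_2(x) y = 0 with P_1(x) = -2 - 2/x and P_2(x) = -3/x + 2/x^2.
x = 0 is a singular point because the y'-coefficient -2 - 2/x has a pole at x = 0 and the y-coefficient -3/x + 2/x^2 has a pole at x = 0.
It is a regular singular point because x P_1(x) = p(x) = -2x - 2 and x^2 P_2(x) = q(x) = 2 - 3x are polynomials, hence analytic at x = 0.
p(0) = -2,  q(0) = 2.
Indicial equation: r(r-1) + p(0) r + q(0) = 0, i.e. r^2 + (p(0) - 1) r + q(0) = 0, i.e. r^2 - 3 r + 2 = 0.
Discriminant: (-3)^2 - 4(2) = 1, so r = (3 ± 1)/2.
Solving: r_1 = 2, r_2 = 1.

indicial: r^2 - 3 r + 2 = 0; roots r_1 = 2, r_2 = 1


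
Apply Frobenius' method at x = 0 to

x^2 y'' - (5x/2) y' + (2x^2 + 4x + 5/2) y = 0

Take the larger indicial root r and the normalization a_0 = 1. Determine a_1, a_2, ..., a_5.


Write in Frobenius form y'' + (p(x)/x) y' + (q(x)/x^2) y = 0:
  p(x) = -5/2,  q(x) = 2x^2 + 4x + 5/2.
Indicial equation: r(r-1) + (-5/2) r + (5/2) = 0 -> roots r_1 = 5/2, r_2 = 1.
Take r = r_1 = 5/2. Let y(x) = x^r sum_{n>=0} a_n x^n with a_0 = 1.
Substitute y = x^r sum a_n x^n and match x^{r+n}. The recurrence is
  D(n) a_n + 4 a_{n-1} + 2 a_{n-2} = 0,  where D(n) = (r+n)(r+n-1) + (-5/2)(r+n) + (5/2).
  a_n = [-4 a_{n-1} - 2 a_{n-2}] / D(n).
Since the indicial polynomial factors as (r - r_1)(r - r_2), D(n) = (r_1 + n - r_1)(r_1 + n - r_2) = n(n + 3/2).
Evaluating step by step (a_0 = 1):
  n = 1: D(1) = 1(1 + 3/2) = 5/2; numerator = -4(1) = -4; a_1 = (-4)/(5/2) = -8/5
  n = 2: D(2) = 2(2 + 3/2) = 7; numerator = -4(-8/5) - 2(1) = 22/5; a_2 = (22/5)/(7) = 22/35
  n = 3: D(3) = 3(3 + 3/2) = 27/2; numerator = -4(22/35) - 2(-8/5) = 24/35; a_3 = (24/35)/(27/2) = 16/315
  n = 4: D(4) = 4(4 + 3/2) = 22; numerator = -4(16/315) - 2(22/35) = -92/63; a_4 = (-92/63)/(22) = -46/693
  n = 5: D(5) = 5(5 + 3/2) = 65/2; numerator = -4(-46/693) - 2(16/315) = 568/3465; a_5 = (568/3465)/(65/2) = 1136/225225

r = 5/2; a_0 = 1; a_1 = -8/5; a_2 = 22/35; a_3 = 16/315; a_4 = -46/693; a_5 = 1136/225225
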